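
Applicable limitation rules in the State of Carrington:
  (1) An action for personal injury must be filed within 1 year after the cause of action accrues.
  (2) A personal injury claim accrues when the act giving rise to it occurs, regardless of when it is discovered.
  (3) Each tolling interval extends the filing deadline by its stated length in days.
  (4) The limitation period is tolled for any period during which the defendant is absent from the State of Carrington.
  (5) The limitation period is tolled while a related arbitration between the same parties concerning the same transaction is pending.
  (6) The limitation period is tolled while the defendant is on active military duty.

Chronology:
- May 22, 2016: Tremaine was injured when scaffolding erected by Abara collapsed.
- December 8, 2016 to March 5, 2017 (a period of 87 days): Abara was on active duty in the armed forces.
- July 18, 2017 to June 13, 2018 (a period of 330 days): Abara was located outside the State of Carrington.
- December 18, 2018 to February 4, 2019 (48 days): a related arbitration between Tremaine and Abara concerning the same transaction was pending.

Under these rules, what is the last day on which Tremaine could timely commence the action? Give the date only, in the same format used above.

The claim accrued on May 22, 2016, when the wrongful act occurred.
Adding the 1 year base period to May 22, 2016 gives a deadline of May 22, 2017, before any tolling.
The defendant's active military service from December 8, 2016 to March 5, 2017 tolled the period for 87 days, extending the deadline to August 17, 2017.
The defendant's absence from the jurisdiction from July 18, 2017 to June 13, 2018 tolled the period for 330 days, extending the deadline to July 13, 2018.
The pending related arbitration from December 18, 2018 to February 4, 2019 began after the period had already run on July 13, 2018, so it has no tolling effect.

July 13, 2018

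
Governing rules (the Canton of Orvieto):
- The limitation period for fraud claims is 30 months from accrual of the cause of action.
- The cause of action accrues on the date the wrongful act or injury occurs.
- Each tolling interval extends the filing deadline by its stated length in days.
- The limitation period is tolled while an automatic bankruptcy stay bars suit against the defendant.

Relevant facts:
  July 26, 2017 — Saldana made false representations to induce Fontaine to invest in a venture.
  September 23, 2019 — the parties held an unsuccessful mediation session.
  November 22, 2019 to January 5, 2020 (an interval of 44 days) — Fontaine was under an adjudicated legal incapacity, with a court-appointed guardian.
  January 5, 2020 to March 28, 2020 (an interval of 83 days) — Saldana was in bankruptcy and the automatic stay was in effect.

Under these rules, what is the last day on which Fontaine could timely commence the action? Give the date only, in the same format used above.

April 18, 2020

The claim accrued on July 26, 2017, when the wrongful act occurred.
The untolled deadline — 30 months after July 26, 2017 — is January 26, 2020.
The automatic bankruptcy stay from January 5, 2020 to March 28, 2020 tolled the period for 83 days, extending the deadline to April 18, 2020.
No stated provision tolls the period for the plaintiff's incapacity, so the interval from November 22, 2019 to January 5, 2020 has no effect on the deadline.
None of the other events listed affects the running of the period under the stated rules.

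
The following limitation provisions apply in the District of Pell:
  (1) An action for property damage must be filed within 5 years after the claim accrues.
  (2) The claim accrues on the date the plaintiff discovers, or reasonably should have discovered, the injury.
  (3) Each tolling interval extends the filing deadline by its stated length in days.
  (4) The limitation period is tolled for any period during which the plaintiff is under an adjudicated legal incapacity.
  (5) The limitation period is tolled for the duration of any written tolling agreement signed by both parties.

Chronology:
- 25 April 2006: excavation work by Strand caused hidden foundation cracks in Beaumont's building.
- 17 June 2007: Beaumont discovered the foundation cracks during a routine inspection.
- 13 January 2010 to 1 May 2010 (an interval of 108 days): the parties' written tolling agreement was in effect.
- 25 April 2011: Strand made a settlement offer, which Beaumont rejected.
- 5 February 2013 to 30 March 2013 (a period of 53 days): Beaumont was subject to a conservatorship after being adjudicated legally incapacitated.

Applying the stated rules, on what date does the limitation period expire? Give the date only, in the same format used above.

3 October 2012

Under the discovery rule, the claim accrued on 17 June 2007, when Beaumont discovered the injury — not on the 25 April 2006 date of the underlying act.
The untolled deadline — 5 years after 17 June 2007 — is 17 June 2012.
The written tolling agreement from 13 January 2010 to 1 May 2010 tolled the period for 108 days, extending the deadline to 3 October 2012.
The plaintiff's legal incapacity from 5 February 2013 to 30 March 2013 began after the period had already run on 3 October 2012, so it has no tolling effect.
Nothing else in the chronology tolls or restarts the period.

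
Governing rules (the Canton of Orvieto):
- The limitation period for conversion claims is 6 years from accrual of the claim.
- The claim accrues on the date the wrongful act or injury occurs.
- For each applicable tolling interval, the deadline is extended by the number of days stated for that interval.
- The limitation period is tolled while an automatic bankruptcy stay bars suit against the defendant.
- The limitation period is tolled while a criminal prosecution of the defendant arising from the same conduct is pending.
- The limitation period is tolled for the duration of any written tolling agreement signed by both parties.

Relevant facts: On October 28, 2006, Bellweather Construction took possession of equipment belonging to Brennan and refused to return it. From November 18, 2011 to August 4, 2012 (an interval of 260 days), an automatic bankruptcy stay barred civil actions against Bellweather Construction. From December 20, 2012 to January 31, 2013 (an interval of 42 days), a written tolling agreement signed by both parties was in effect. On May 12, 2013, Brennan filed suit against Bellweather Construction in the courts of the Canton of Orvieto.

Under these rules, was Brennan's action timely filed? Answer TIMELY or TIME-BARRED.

TIMELY

The claim accrued on October 28, 2006, the date of the act.
Adding the 6 years base period to October 28, 2006 gives a deadline of October 28, 2012, before any tolling.
Because the automatic bankruptcy stay ran from November 18, 2011 to August 4, 2012, the deadline is extended by 260 days to July 15, 2013.
The period was tolled for 42 days by the written tolling agreement (December 20, 2012 to January 31, 2013), pushing the deadline to August 26, 2013.
The May 12, 2013 filing precedes the August 26, 2013 deadline; the claim is timely.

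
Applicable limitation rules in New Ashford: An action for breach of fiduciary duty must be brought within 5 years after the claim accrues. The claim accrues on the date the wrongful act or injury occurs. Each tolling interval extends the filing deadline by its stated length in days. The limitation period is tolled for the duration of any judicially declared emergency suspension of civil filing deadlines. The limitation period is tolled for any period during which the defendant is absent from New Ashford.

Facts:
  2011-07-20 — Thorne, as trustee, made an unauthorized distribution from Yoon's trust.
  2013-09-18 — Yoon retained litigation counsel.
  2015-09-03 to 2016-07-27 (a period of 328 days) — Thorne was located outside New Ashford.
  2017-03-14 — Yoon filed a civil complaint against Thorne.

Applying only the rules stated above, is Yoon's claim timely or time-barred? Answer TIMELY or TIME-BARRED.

The limitation period began to run on 2011-07-20.
The untolled deadline — 5 years after 2011-07-20 — is 2016-07-20.
The defendant's absence from the jurisdiction from 2015-09-03 to 2016-07-27 tolled the period for 328 days, extending the deadline to 2017-06-13.
None of the other events listed affects the running of the period under the stated rules.
Yoon filed on 2017-03-14, before the 2017-06-13 deadline, so the action is timely.

TIMELY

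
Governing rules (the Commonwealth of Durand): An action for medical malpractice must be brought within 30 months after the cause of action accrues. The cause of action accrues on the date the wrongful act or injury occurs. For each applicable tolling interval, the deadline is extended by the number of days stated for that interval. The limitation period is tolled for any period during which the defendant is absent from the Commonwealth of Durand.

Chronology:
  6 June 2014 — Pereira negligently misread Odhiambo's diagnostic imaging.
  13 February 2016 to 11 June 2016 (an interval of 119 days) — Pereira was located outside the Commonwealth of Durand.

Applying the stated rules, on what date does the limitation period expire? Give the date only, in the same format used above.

4 April 2017

The limitation period began to run on 6 June 2014.
30 months from 6 June 2014 is 6 December 2016.
Because the defendant's absence from the jurisdiction ran from 13 February 2016 to 11 June 2016, the deadline is extended by 119 days to 4 April 2017.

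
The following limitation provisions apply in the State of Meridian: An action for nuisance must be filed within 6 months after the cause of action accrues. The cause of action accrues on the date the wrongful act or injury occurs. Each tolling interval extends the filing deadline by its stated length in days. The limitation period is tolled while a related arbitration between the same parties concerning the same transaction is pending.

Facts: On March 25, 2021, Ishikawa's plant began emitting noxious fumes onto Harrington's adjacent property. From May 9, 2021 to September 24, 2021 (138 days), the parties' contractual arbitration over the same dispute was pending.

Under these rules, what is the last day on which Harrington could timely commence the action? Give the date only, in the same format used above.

The claim accrued on March 25, 2021, when the wrongful act occurred.
6 months from March 25, 2021 is September 25, 2021.
The period was tolled for 138 days by the pending related arbitration (May 9, 2021 to September 24, 2021), pushing the deadline to February 10, 2022.

February 10, 2022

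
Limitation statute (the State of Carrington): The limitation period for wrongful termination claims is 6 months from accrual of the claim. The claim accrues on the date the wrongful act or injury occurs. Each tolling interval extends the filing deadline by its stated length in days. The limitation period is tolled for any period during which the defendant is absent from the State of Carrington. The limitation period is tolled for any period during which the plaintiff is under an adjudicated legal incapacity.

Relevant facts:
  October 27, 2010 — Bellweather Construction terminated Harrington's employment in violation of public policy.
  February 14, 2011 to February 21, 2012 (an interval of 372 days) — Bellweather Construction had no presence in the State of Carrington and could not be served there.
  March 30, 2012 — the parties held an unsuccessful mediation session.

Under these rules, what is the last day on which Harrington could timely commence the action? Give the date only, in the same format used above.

The claim accrued on October 27, 2010, the date of the act.
6 months from October 27, 2010 is April 27, 2011.
The defendant's absence from the jurisdiction from February 14, 2011 to February 21, 2012 tolled the period for 372 days, extending the deadline to May 3, 2012.
None of the other events listed affects the running of the period under the stated rules.

May 3, 2012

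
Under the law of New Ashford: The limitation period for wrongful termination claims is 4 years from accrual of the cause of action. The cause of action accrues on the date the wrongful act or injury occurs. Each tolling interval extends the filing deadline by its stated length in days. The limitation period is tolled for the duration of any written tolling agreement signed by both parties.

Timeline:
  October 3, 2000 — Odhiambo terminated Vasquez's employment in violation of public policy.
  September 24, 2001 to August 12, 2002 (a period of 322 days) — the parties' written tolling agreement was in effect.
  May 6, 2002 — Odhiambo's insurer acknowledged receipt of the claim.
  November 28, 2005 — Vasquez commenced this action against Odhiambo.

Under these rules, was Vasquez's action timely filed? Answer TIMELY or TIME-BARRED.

TIME-BARRED

The limitation period began to run on October 3, 2000.
Adding the 4 years base period to October 3, 2000 gives a deadline of October 3, 2004, before any tolling.
The period was tolled for 322 days by the written tolling agreement (September 24, 2001 to August 12, 2002), pushing the deadline to August 21, 2005.
Nothing else in the chronology tolls or restarts the period.
Filing on November 28, 2005 missed the August 21, 2005 deadline — the action is time-barred.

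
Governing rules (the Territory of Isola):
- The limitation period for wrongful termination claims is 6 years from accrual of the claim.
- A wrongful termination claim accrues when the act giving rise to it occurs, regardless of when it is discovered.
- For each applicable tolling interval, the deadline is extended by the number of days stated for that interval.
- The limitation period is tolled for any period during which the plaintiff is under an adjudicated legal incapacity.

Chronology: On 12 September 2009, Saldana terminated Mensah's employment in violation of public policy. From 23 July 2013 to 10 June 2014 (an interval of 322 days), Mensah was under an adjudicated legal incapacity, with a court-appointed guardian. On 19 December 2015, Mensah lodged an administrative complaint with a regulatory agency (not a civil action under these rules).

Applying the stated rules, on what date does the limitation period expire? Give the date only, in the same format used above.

30 July 2016

The limitation period began to run on 12 September 2009.
The untolled deadline — 6 years after 12 September 2009 — is 12 September 2015.
The plaintiff's legal incapacity from 23 July 2013 to 10 June 2014 tolled the period for 322 days, extending the deadline to 30 July 2016.
The other events in the timeline have no effect on the limitation period under the stated rules.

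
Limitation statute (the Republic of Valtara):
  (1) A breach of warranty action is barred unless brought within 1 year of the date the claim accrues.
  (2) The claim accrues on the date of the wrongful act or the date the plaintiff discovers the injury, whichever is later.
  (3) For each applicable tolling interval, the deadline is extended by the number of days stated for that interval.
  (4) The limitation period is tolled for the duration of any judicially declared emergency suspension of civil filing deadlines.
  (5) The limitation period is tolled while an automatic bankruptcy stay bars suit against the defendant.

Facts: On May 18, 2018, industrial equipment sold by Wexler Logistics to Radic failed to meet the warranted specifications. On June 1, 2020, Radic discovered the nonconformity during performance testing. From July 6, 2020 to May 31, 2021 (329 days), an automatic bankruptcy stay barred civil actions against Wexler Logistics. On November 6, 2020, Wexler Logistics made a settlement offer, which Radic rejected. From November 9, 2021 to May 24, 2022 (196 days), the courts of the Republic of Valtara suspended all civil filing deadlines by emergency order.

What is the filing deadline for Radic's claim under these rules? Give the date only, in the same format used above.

Because discovery on June 1, 2020 post-dates the May 18, 2018 act, accrual under the later-of rule falls on June 1, 2020.
1 year from June 1, 2020 is June 1, 2021.
Because the automatic bankruptcy stay ran from July 6, 2020 to May 31, 2021, the deadline is extended by 329 days to April 26, 2022.
The period was tolled for 196 days by the emergency suspension of filing deadlines (November 9, 2021 to May 24, 2022), pushing the deadline to November 8, 2022.
None of the other events listed affects the running of the period under the stated rules.

November 8, 2022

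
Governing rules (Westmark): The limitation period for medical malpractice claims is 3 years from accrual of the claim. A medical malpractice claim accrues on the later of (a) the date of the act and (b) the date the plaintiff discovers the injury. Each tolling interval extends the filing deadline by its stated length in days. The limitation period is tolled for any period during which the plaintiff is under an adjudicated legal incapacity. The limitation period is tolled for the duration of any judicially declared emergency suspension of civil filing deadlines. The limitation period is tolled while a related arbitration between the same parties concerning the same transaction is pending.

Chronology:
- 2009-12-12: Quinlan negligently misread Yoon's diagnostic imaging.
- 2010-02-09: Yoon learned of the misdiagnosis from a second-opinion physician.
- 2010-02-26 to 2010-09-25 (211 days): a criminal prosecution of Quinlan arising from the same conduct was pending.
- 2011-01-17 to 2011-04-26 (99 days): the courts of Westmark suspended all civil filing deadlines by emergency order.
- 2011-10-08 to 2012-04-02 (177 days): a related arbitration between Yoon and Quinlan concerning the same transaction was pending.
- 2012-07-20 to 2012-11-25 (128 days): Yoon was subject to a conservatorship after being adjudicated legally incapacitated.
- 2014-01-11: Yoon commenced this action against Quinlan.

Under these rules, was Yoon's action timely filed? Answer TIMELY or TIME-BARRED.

Because discovery on 2010-02-09 post-dates the 2009-12-12 act, accrual under the later-of rule falls on 2010-02-09.
3 years from 2010-02-09 is 2013-02-09.
The period was tolled for 99 days by the emergency suspension of filing deadlines (2011-01-17 to 2011-04-26), pushing the deadline to 2013-05-19.
Because the pending related arbitration ran from 2011-10-08 to 2012-04-02, the deadline is extended by 177 days to 2013-11-12.
The period was tolled for 128 days by the plaintiff's legal incapacity (2012-07-20 to 2012-11-25), pushing the deadline to 2014-03-20.
Although a criminal prosecution ran from 2010-02-26 to 2010-09-25, the stated rules do not make that a tolling event, so it is disregarded.
Filing on 2014-01-11 beat the 2014-03-20 deadline — the action is timely.

TIMELY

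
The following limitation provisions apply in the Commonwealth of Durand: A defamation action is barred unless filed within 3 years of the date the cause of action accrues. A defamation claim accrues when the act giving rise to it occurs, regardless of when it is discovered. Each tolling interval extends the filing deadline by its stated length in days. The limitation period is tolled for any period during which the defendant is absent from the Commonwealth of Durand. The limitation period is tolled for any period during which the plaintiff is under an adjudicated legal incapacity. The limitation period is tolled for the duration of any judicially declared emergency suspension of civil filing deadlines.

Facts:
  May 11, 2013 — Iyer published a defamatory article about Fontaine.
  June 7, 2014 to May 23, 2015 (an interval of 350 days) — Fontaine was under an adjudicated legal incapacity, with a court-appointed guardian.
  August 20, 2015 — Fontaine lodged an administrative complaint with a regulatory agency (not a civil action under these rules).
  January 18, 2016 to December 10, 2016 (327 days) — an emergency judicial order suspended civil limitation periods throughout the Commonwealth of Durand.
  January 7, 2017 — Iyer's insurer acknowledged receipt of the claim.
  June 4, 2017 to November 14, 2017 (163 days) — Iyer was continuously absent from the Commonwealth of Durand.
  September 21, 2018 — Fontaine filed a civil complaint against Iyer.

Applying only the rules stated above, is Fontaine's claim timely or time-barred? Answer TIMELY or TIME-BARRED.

The limitation period began to run on May 11, 2013.
The untolled deadline — 3 years after May 11, 2013 — is May 11, 2016.
The plaintiff's legal incapacity from June 7, 2014 to May 23, 2015 tolled the period for 350 days, extending the deadline to April 26, 2017.
The period was tolled for 327 days by the emergency suspension of filing deadlines (January 18, 2016 to December 10, 2016), pushing the deadline to March 19, 2018.
The defendant's absence from the jurisdiction from June 4, 2017 to November 14, 2017 tolled the period for 163 days, extending the deadline to August 29, 2018.
The other events in the timeline have no effect on the limitation period under the stated rules.
The September 21, 2018 filing falls after the August 29, 2018 deadline; the claim is time-barred.

TIME-BARRED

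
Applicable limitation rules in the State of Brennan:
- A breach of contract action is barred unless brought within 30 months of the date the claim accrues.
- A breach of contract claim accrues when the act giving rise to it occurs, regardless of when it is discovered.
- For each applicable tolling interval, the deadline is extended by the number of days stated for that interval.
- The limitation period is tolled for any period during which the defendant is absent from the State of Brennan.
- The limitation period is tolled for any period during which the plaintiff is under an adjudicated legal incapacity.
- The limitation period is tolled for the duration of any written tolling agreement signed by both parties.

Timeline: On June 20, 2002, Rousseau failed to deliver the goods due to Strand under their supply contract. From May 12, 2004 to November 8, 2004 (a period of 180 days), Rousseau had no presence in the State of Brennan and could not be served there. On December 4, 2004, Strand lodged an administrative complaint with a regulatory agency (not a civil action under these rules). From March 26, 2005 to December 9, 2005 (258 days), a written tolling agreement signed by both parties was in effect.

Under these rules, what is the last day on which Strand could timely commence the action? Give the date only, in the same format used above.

The claim accrued on June 20, 2002, the date of the act.
Adding the 30 months base period to June 20, 2002 gives a deadline of December 20, 2004, before any tolling.
Because the defendant's absence from the jurisdiction ran from May 12, 2004 to November 8, 2004, the deadline is extended by 180 days to June 18, 2005.
The written tolling agreement from March 26, 2005 to December 9, 2005 tolled the period for 258 days, extending the deadline to March 3, 2006.
The other events in the timeline have no effect on the limitation period under the stated rules.

March 3, 2006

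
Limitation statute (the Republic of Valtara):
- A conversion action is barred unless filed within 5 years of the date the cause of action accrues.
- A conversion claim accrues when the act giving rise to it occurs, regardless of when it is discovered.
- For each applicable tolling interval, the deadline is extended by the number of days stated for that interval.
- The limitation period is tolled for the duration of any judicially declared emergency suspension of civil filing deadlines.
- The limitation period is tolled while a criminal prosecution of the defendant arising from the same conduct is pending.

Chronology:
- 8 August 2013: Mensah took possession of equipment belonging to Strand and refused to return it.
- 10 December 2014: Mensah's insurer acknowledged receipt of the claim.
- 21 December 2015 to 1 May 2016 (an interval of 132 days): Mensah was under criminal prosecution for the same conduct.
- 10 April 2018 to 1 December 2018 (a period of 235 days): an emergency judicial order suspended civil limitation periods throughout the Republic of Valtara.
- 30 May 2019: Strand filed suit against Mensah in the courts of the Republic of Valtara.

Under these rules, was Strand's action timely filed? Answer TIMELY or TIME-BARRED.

The cause of action accrued on 8 August 2013, the date of the act.
Adding the 5 years base period to 8 August 2013 gives a deadline of 8 August 2018, before any tolling.
The period was tolled for 132 days by the pending criminal prosecution (21 December 2015 to 1 May 2016), pushing the deadline to 18 December 2018.
Because the emergency suspension of filing deadlines ran from 10 April 2018 to 1 December 2018, the deadline is extended by 235 days to 10 August 2019.
Nothing else in the chronology tolls or restarts the period.
Strand filed on 30 May 2019, before the 10 August 2019 deadline, so the action is timely.

TIMELY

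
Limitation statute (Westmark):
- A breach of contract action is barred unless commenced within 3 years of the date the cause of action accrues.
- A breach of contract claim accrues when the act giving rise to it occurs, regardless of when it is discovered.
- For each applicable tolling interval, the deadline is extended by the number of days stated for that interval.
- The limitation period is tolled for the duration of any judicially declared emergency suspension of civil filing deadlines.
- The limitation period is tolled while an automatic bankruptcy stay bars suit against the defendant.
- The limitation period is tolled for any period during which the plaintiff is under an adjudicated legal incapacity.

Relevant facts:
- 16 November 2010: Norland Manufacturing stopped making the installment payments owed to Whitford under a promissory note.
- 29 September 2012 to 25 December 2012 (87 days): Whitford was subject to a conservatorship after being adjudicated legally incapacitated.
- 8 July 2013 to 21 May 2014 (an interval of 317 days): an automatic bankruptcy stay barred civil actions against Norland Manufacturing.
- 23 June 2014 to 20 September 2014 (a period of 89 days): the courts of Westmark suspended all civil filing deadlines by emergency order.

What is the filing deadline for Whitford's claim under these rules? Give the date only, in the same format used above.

24 March 2015

The cause of action accrued on 16 November 2010, the date of the act.
3 years from 16 November 2010 is 16 November 2013.
The plaintiff's legal incapacity from 29 September 2012 to 25 December 2012 tolled the period for 87 days, extending the deadline to 11 February 2014.
The period was tolled for 317 days by the automatic bankruptcy stay (8 July 2013 to 21 May 2014), pushing the deadline to 25 December 2014.
The period was tolled for 89 days by the emergency suspension of filing deadlines (23 June 2014 to 20 September 2014), pushing the deadline to 24 March 2015.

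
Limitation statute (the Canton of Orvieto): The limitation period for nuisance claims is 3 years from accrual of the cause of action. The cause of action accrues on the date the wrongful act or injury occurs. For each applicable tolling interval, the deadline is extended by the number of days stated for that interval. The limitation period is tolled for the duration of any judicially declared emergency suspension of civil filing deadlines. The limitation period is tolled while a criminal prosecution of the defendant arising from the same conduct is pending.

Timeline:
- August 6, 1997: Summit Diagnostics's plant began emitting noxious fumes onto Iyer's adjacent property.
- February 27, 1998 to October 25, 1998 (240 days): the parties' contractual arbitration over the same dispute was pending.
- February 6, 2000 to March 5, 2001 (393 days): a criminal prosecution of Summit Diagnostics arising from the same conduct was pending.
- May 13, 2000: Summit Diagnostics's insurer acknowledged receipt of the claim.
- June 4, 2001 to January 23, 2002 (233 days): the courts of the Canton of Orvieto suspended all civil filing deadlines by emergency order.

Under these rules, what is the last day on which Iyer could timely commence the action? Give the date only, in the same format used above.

April 24, 2002

The cause of action accrued on August 6, 1997, the date of the act.
Adding the 3 years base period to August 6, 1997 gives a deadline of August 6, 2000, before any tolling.
The pending criminal prosecution from February 6, 2000 to March 5, 2001 tolled the period for 393 days, extending the deadline to September 3, 2001.
The period was tolled for 233 days by the emergency suspension of filing deadlines (June 4, 2001 to January 23, 2002), pushing the deadline to April 24, 2002.
Although a pending arbitration ran from February 27, 1998 to October 25, 1998, the stated rules do not make that a tolling event, so it is disregarded.
The other events in the timeline have no effect on the limitation period under the stated rules.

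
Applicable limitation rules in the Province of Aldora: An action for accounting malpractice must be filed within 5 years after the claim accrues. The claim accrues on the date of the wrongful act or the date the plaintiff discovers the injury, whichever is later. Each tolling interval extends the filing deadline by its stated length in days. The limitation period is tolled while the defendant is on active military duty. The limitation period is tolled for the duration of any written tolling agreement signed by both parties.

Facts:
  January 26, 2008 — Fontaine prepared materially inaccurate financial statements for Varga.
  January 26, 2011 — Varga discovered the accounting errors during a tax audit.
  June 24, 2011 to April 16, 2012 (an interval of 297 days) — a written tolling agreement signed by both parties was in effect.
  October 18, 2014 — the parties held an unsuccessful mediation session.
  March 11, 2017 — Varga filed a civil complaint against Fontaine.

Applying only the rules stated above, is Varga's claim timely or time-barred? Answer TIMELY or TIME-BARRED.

Because discovery on January 26, 2011 post-dates the January 26, 2008 act, accrual under the later-of rule falls on January 26, 2011.
The untolled deadline — 5 years after January 26, 2011 — is January 26, 2016.
The period was tolled for 297 days by the written tolling agreement (June 24, 2011 to April 16, 2012), pushing the deadline to November 18, 2016.
None of the other events listed affects the running of the period under the stated rules.
The March 11, 2017 filing falls after the November 18, 2016 deadline; the claim is time-barred.

TIME-BARRED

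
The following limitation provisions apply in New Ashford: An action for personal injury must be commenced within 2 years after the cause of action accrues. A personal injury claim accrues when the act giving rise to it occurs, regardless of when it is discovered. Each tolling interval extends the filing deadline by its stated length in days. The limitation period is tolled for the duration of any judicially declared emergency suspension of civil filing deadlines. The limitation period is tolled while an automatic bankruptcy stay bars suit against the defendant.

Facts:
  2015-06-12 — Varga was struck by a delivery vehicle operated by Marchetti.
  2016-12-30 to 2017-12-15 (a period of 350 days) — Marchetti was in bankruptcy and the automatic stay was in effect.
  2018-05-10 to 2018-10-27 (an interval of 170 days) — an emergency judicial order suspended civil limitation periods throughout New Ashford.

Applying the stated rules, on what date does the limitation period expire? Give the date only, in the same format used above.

The limitation period began to run on 2015-06-12.
Adding the 2 years base period to 2015-06-12 gives a deadline of 2017-06-12, before any tolling.
The period was tolled for 350 days by the automatic bankruptcy stay (2016-12-30 to 2017-12-15), pushing the deadline to 2018-05-28.
Because the emergency suspension of filing deadlines ran from 2018-05-10 to 2018-10-27, the deadline is extended by 170 days to 2018-11-14.

2018-11-14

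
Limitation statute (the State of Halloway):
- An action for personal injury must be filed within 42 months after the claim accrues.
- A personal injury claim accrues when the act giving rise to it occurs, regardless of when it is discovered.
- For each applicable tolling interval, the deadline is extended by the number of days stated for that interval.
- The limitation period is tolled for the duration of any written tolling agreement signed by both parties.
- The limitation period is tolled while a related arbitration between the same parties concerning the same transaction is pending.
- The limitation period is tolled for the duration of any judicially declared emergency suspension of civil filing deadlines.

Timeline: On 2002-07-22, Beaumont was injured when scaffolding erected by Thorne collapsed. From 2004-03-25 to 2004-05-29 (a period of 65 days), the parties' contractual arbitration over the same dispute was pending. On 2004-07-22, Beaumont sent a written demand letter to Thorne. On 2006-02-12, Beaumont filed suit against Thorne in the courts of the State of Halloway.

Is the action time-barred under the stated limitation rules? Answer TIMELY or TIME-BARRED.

TIMELY

The claim accrued on 2002-07-22, the date of the act.
The untolled deadline — 42 months after 2002-07-22 — is 2006-01-22.
The pending related arbitration from 2004-03-25 to 2004-05-29 tolled the period for 65 days, extending the deadline to 2006-03-28.
None of the other events listed affects the running of the period under the stated rules.
Filing on 2006-02-12 beat the 2006-03-28 deadline — the action is timely.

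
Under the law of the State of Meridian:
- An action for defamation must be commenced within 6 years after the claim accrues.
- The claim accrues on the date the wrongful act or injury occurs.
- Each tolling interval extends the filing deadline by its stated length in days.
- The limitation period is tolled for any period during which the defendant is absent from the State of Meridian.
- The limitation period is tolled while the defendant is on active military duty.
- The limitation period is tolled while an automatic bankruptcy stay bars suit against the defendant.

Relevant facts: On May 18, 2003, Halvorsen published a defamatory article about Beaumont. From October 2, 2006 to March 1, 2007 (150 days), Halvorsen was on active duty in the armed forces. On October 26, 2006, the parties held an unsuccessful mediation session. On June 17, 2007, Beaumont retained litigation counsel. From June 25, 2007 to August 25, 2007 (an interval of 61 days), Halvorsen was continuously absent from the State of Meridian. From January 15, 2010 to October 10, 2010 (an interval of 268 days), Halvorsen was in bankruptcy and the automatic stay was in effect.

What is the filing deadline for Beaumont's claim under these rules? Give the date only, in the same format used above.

December 15, 2009

The limitation period began to run on May 18, 2003.
The untolled deadline — 6 years after May 18, 2003 — is May 18, 2009.
The defendant's active military service from October 2, 2006 to March 1, 2007 tolled the period for 150 days, extending the deadline to October 15, 2009.
The period was tolled for 61 days by the defendant's absence from the jurisdiction (June 25, 2007 to August 25, 2007), pushing the deadline to December 15, 2009.
The automatic bankruptcy stay from January 15, 2010 to October 10, 2010 began after the period had already run on December 15, 2009, so it has no tolling effect.
Nothing else in the chronology tolls or restarts the period.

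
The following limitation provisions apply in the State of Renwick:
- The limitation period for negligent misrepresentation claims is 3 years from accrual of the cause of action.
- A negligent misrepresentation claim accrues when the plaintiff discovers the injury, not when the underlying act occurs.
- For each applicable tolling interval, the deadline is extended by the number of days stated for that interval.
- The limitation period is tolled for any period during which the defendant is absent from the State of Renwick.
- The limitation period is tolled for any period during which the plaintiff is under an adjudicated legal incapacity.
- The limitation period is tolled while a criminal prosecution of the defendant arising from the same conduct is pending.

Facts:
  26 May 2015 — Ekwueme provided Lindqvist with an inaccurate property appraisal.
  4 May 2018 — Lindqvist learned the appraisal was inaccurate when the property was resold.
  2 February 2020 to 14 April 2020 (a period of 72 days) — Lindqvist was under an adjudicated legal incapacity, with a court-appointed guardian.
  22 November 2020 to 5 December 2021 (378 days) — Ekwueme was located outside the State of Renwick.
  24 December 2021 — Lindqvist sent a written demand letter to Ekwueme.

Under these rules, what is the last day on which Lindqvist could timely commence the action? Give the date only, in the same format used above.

28 July 2022

Under the discovery rule, the claim accrued on 4 May 2018, when Lindqvist discovered the injury — not on the 26 May 2015 date of the underlying act.
Adding the 3 years base period to 4 May 2018 gives a deadline of 4 May 2021, before any tolling.
The period was tolled for 72 days by the plaintiff's legal incapacity (2 February 2020 to 14 April 2020), pushing the deadline to 15 July 2021.
The defendant's absence from the jurisdiction from 22 November 2020 to 5 December 2021 tolled the period for 378 days, extending the deadline to 28 July 2022.
The other events in the timeline have no effect on the limitation period under the stated rules.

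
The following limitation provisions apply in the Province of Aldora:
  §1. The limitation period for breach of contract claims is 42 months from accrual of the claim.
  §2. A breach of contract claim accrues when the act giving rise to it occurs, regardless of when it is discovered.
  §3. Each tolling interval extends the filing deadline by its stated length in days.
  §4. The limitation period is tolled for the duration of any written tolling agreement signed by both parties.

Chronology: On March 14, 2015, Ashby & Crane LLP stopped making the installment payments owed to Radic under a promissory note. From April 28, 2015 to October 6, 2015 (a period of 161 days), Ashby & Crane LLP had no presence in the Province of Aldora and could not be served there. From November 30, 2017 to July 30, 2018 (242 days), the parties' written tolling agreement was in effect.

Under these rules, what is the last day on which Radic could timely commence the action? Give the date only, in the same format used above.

The claim accrued on March 14, 2015, the date of the act.
The untolled deadline — 42 months after March 14, 2015 — is September 14, 2018.
The written tolling agreement from November 30, 2017 to July 30, 2018 tolled the period for 242 days, extending the deadline to May 14, 2019.
Although the defendant's absence ran from April 28, 2015 to October 6, 2015, the stated rules do not make that a tolling event, so it is disregarded.

May 14, 2019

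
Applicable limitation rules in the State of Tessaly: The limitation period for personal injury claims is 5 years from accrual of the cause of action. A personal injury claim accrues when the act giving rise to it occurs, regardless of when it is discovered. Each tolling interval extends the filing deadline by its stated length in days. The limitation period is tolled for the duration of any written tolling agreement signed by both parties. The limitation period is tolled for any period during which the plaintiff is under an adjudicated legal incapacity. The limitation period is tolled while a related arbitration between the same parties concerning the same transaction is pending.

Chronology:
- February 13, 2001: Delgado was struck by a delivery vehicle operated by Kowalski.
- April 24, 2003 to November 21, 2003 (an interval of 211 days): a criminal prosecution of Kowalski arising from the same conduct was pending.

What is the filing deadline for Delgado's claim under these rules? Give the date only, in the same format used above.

February 13, 2006

The cause of action accrued on February 13, 2001, the date of the act.
The untolled deadline — 5 years after February 13, 2001 — is February 13, 2006.
The pending criminal prosecution from April 24, 2003 to November 21, 2003 does not toll the period, because no stated rule makes a criminal prosecution a tolling event.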